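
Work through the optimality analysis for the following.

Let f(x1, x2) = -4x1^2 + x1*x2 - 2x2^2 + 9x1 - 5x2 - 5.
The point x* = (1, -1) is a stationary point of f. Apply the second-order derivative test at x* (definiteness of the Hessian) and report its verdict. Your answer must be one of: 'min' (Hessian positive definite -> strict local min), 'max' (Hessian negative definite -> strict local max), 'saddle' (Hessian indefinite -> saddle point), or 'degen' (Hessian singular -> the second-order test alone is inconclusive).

Compute the Hessian H = grad^2 f:
  H = [[-8, 1], [1, -4]]
Verify stationarity: grad f(x*) = H x* + g = (0, 0).
Eigenvalues of H: -8.2361, -3.7639.
Both eigenvalues < 0, so H is negative definite -> x* is a strict local max.

max


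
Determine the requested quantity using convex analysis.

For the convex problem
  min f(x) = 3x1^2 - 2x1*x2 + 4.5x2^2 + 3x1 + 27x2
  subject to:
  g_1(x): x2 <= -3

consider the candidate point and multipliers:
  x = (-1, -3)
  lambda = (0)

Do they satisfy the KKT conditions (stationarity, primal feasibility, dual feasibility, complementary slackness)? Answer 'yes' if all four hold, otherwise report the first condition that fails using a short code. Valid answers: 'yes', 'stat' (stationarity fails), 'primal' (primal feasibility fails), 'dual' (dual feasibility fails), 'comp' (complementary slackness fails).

Gradient of f: grad f(x) = Q x + c = (3, 2)
Constraint values g_i(x) = a_i^T x - b_i:
  g_1((-1, -3)) = 0
Stationarity residual: grad f(x) + sum_i lambda_i a_i = (3, 2)
  -> stationarity FAILS
Primal feasibility (all g_i <= 0): OK
Dual feasibility (all lambda_i >= 0): OK
Complementary slackness (lambda_i * g_i(x) = 0 for all i): OK

Verdict: the first failing condition is stationarity -> stat.

stat


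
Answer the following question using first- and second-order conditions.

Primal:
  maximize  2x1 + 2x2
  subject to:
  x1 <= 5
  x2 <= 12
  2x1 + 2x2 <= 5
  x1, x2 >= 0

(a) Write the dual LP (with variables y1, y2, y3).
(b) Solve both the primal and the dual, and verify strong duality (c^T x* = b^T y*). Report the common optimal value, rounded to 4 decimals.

The standard primal-dual pair for 'max c^T x s.t. A x <= b, x >= 0' is:
  Dual:  min b^T y  s.t.  A^T y >= c,  y >= 0.

So the dual LP is:
  minimize  5y1 + 12y2 + 5y3
  subject to:
    y1 + 2y3 >= 2
    y2 + 2y3 >= 2
    y1, y2, y3 >= 0

Solving the primal: x* = (2.5, 0).
  primal value c^T x* = 5.
Solving the dual: y* = (0, 0, 1).
  dual value b^T y* = 5.
Strong duality: c^T x* = b^T y*. Confirmed.

5


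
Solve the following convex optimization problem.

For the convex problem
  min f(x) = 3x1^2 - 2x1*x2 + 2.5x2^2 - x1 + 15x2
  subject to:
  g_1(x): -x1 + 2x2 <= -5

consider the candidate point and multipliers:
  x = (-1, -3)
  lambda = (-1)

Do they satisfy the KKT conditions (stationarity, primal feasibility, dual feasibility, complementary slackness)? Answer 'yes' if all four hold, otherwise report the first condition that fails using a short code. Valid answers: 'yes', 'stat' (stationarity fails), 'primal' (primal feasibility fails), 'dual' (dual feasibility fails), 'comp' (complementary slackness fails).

Gradient of f: grad f(x) = Q x + c = (-1, 2)
Constraint values g_i(x) = a_i^T x - b_i:
  g_1((-1, -3)) = 0
Stationarity residual: grad f(x) + sum_i lambda_i a_i = (0, 0)
  -> stationarity OK
Primal feasibility (all g_i <= 0): OK
Dual feasibility (all lambda_i >= 0): FAILS
Complementary slackness (lambda_i * g_i(x) = 0 for all i): OK

Verdict: the first failing condition is dual_feasibility -> dual.

dual


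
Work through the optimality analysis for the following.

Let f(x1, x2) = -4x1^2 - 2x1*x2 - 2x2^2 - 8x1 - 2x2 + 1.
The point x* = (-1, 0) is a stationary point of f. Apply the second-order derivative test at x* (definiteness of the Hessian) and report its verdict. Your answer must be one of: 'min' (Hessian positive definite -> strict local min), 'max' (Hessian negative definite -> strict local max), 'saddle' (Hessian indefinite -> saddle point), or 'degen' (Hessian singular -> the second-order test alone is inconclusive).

Compute the Hessian H = grad^2 f:
  H = [[-8, -2], [-2, -4]]
Verify stationarity: grad f(x*) = H x* + g = (0, 0).
Eigenvalues of H: -8.8284, -3.1716.
Both eigenvalues < 0, so H is negative definite -> x* is a strict local max.

max


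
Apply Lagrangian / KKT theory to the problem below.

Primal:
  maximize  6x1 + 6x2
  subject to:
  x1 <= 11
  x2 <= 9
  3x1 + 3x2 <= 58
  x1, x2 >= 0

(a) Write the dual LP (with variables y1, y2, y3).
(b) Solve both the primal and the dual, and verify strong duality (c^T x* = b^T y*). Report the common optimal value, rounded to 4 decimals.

The standard primal-dual pair for 'max c^T x s.t. A x <= b, x >= 0' is:
  Dual:  min b^T y  s.t.  A^T y >= c,  y >= 0.

So the dual LP is:
  minimize  11y1 + 9y2 + 58y3
  subject to:
    y1 + 3y3 >= 6
    y2 + 3y3 >= 6
    y1, y2, y3 >= 0

Solving the primal: x* = (10.3333, 9).
  primal value c^T x* = 116.
Solving the dual: y* = (0, 0, 2).
  dual value b^T y* = 116.
Strong duality: c^T x* = b^T y*. Confirmed.

116


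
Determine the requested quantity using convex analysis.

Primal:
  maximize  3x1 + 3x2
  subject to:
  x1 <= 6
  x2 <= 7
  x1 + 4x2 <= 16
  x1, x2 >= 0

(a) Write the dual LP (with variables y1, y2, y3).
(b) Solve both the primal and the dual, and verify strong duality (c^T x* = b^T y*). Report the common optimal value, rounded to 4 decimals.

The standard primal-dual pair for 'max c^T x s.t. A x <= b, x >= 0' is:
  Dual:  min b^T y  s.t.  A^T y >= c,  y >= 0.

So the dual LP is:
  minimize  6y1 + 7y2 + 16y3
  subject to:
    y1 + y3 >= 3
    y2 + 4y3 >= 3
    y1, y2, y3 >= 0

Solving the primal: x* = (6, 2.5).
  primal value c^T x* = 25.5.
Solving the dual: y* = (2.25, 0, 0.75).
  dual value b^T y* = 25.5.
Strong duality: c^T x* = b^T y*. Confirmed.

25.5


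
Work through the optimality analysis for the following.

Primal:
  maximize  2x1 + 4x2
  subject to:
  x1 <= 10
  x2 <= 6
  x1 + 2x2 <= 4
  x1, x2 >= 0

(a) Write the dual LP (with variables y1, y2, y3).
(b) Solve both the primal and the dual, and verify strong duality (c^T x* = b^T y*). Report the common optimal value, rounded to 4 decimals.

The standard primal-dual pair for 'max c^T x s.t. A x <= b, x >= 0' is:
  Dual:  min b^T y  s.t.  A^T y >= c,  y >= 0.

So the dual LP is:
  minimize  10y1 + 6y2 + 4y3
  subject to:
    y1 + y3 >= 2
    y2 + 2y3 >= 4
    y1, y2, y3 >= 0

Solving the primal: x* = (4, 0).
  primal value c^T x* = 8.
Solving the dual: y* = (0, 0, 2).
  dual value b^T y* = 8.
Strong duality: c^T x* = b^T y*. Confirmed.

8


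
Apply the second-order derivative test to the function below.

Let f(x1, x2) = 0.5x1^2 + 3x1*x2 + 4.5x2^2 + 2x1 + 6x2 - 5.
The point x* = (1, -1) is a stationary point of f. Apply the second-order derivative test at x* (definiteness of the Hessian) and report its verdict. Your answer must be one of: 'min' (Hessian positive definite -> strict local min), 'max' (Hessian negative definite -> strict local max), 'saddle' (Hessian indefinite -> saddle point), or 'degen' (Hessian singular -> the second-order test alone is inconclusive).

Compute the Hessian H = grad^2 f:
  H = [[1, 3], [3, 9]]
Verify stationarity: grad f(x*) = H x* + g = (0, 0).
Eigenvalues of H: 0, 10.
H has a zero eigenvalue (singular; positive semidefinite but not definite), so H is neither positive definite, negative definite, nor indefinite. The second-order test alone is inconclusive -> degen.
(Indeed, f is constant along the null direction of H through x*, so x* is not a strict local extremum.)

degen


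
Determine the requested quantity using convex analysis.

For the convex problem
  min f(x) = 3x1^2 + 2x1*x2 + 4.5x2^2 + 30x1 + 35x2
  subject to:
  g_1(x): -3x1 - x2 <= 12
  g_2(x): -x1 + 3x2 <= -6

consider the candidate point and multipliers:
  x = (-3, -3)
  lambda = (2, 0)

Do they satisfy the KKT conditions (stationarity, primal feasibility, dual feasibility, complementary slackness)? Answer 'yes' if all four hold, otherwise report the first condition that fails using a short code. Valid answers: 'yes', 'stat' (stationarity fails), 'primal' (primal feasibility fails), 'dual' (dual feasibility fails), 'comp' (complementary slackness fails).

Gradient of f: grad f(x) = Q x + c = (6, 2)
Constraint values g_i(x) = a_i^T x - b_i:
  g_1((-3, -3)) = 0
  g_2((-3, -3)) = 0
Stationarity residual: grad f(x) + sum_i lambda_i a_i = (0, 0)
  -> stationarity OK
Primal feasibility (all g_i <= 0): OK
Dual feasibility (all lambda_i >= 0): OK
Complementary slackness (lambda_i * g_i(x) = 0 for all i): OK

Verdict: yes, KKT holds.

yes


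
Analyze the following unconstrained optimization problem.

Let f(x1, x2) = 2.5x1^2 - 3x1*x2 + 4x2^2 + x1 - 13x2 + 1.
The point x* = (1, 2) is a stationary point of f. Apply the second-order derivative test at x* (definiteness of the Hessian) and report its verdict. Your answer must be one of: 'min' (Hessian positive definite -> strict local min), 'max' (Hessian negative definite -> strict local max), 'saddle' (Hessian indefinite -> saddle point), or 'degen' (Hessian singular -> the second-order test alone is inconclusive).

Compute the Hessian H = grad^2 f:
  H = [[5, -3], [-3, 8]]
Verify stationarity: grad f(x*) = H x* + g = (0, 0).
Eigenvalues of H: 3.1459, 9.8541.
Both eigenvalues > 0, so H is positive definite -> x* is a strict local min.

min


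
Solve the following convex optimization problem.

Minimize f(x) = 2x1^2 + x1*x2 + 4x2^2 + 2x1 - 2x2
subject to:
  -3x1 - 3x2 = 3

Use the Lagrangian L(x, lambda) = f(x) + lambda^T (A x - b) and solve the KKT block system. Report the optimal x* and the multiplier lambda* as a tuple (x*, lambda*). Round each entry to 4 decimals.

Form the Lagrangian:
  L(x, lambda) = (1/2) x^T Q x + c^T x + lambda^T (A x - b)
Stationarity (grad_x L = 0): Q x + c + A^T lambda = 0.
Primal feasibility: A x = b.

This gives the KKT block system:
  [ Q   A^T ] [ x     ]   [-c ]
  [ A    0  ] [ lambda ] = [ b ]

Solving the linear system:
  x*      = (-1.1, 0.1)
  lambda* = (-0.7667)
  f(x*)   = -0.05

x* = (-1.1, 0.1), lambda* = (-0.7667)


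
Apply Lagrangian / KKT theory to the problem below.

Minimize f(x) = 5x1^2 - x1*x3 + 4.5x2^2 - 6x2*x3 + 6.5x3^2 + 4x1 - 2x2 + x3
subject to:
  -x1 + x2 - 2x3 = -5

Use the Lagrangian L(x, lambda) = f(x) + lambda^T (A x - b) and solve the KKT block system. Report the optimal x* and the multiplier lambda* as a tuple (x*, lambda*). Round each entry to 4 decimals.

Form the Lagrangian:
  L(x, lambda) = (1/2) x^T Q x + c^T x + lambda^T (A x - b)
Stationarity (grad_x L = 0): Q x + c + A^T lambda = 0.
Primal feasibility: A x = b.

This gives the KKT block system:
  [ Q   A^T ] [ x     ]   [-c ]
  [ A    0  ] [ lambda ] = [ b ]

Solving the linear system:
  x*      = (1.0791, 0.1695, 2.0452)
  lambda* = (12.7458)
  f(x*)   = 34.8757

x* = (1.0791, 0.1695, 2.0452), lambda* = (12.7458)


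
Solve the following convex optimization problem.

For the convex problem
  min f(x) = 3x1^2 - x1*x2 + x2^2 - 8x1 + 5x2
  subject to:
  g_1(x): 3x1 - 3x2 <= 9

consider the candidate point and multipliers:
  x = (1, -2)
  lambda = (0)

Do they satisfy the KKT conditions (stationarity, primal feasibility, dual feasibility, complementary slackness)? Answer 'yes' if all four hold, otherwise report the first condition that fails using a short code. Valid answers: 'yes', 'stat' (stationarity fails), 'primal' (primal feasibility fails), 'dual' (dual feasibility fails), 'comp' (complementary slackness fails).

Gradient of f: grad f(x) = Q x + c = (0, 0)
Constraint values g_i(x) = a_i^T x - b_i:
  g_1((1, -2)) = 0
Stationarity residual: grad f(x) + sum_i lambda_i a_i = (0, 0)
  -> stationarity OK
Primal feasibility (all g_i <= 0): OK
Dual feasibility (all lambda_i >= 0): OK
Complementary slackness (lambda_i * g_i(x) = 0 for all i): OK

Verdict: yes, KKT holds.

yes


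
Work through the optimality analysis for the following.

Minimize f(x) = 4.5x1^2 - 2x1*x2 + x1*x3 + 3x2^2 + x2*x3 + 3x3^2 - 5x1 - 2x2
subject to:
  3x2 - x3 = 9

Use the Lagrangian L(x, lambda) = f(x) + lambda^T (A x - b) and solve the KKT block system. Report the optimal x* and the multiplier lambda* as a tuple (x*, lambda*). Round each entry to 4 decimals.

Form the Lagrangian:
  L(x, lambda) = (1/2) x^T Q x + c^T x + lambda^T (A x - b)
Stationarity (grad_x L = 0): Q x + c + A^T lambda = 0.
Primal feasibility: A x = b.

This gives the KKT block system:
  [ Q   A^T ] [ x     ]   [-c ]
  [ A    0  ] [ lambda ] = [ b ]

Solving the linear system:
  x*      = (1.2664, 2.602, -1.1939)
  lambda* = (-3.2951)
  f(x*)   = 9.0599

x* = (1.2664, 2.602, -1.1939), lambda* = (-3.2951)


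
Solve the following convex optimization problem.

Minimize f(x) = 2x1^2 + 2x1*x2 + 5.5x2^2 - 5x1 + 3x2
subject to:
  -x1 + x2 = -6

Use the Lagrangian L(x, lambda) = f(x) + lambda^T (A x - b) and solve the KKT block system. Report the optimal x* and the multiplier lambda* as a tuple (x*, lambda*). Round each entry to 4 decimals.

Form the Lagrangian:
  L(x, lambda) = (1/2) x^T Q x + c^T x + lambda^T (A x - b)
Stationarity (grad_x L = 0): Q x + c + A^T lambda = 0.
Primal feasibility: A x = b.

This gives the KKT block system:
  [ Q   A^T ] [ x     ]   [-c ]
  [ A    0  ] [ lambda ] = [ b ]

Solving the linear system:
  x*      = (4.2105, -1.7895)
  lambda* = (8.2632)
  f(x*)   = 11.5789

x* = (4.2105, -1.7895), lambda* = (8.2632)


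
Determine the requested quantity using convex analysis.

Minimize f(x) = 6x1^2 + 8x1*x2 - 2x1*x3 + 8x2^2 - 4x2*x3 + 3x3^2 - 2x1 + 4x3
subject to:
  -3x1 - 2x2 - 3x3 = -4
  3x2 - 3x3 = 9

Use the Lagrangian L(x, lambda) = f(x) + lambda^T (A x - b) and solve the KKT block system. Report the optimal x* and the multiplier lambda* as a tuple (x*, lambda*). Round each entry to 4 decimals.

Form the Lagrangian:
  L(x, lambda) = (1/2) x^T Q x + c^T x + lambda^T (A x - b)
Stationarity (grad_x L = 0): Q x + c + A^T lambda = 0.
Primal feasibility: A x = b.

This gives the KKT block system:
  [ Q   A^T ] [ x     ]   [-c ]
  [ A    0  ] [ lambda ] = [ b ]

Solving the linear system:
  x*      = (0.1057, 2.5366, -0.4634)
  lambda* = (6.8293, -9.8753)
  f(x*)   = 57.065

x* = (0.1057, 2.5366, -0.4634), lambda* = (6.8293, -9.8753)


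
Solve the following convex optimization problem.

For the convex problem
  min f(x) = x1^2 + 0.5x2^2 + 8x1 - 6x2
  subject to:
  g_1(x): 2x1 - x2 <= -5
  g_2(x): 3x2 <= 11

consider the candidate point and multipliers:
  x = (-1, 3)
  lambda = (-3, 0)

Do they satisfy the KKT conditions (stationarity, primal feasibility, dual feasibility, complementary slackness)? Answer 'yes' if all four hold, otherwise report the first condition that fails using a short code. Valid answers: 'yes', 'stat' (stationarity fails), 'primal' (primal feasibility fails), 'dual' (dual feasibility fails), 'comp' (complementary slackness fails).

Gradient of f: grad f(x) = Q x + c = (6, -3)
Constraint values g_i(x) = a_i^T x - b_i:
  g_1((-1, 3)) = 0
  g_2((-1, 3)) = -2
Stationarity residual: grad f(x) + sum_i lambda_i a_i = (0, 0)
  -> stationarity OK
Primal feasibility (all g_i <= 0): OK
Dual feasibility (all lambda_i >= 0): FAILS
Complementary slackness (lambda_i * g_i(x) = 0 for all i): OK

Verdict: the first failing condition is dual_feasibility -> dual.

dual


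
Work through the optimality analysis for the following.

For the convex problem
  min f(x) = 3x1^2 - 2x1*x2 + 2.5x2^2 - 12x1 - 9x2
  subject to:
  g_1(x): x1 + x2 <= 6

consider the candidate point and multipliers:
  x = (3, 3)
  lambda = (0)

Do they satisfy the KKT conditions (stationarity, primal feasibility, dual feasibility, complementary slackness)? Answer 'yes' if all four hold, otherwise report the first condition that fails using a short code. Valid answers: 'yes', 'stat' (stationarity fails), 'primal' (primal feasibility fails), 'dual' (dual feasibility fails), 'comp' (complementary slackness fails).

Gradient of f: grad f(x) = Q x + c = (0, 0)
Constraint values g_i(x) = a_i^T x - b_i:
  g_1((3, 3)) = 0
Stationarity residual: grad f(x) + sum_i lambda_i a_i = (0, 0)
  -> stationarity OK
Primal feasibility (all g_i <= 0): OK
Dual feasibility (all lambda_i >= 0): OK
Complementary slackness (lambda_i * g_i(x) = 0 for all i): OK

Verdict: yes, KKT holds.

yes


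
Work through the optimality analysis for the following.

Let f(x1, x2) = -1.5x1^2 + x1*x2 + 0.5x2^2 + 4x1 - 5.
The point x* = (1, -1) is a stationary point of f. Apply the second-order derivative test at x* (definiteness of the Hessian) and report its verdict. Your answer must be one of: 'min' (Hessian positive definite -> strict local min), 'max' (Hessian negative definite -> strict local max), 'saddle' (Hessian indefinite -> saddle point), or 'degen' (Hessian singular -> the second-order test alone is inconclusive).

Compute the Hessian H = grad^2 f:
  H = [[-3, 1], [1, 1]]
Verify stationarity: grad f(x*) = H x* + g = (0, 0).
Eigenvalues of H: -3.2361, 1.2361.
Eigenvalues have mixed signs, so H is indefinite -> x* is a saddle point.

saddle


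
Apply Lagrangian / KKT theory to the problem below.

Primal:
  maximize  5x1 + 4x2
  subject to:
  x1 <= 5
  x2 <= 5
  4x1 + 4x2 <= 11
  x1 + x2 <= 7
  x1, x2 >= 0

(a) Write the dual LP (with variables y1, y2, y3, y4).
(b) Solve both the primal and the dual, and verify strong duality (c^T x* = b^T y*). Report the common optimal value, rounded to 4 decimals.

The standard primal-dual pair for 'max c^T x s.t. A x <= b, x >= 0' is:
  Dual:  min b^T y  s.t.  A^T y >= c,  y >= 0.

So the dual LP is:
  minimize  5y1 + 5y2 + 11y3 + 7y4
  subject to:
    y1 + 4y3 + y4 >= 5
    y2 + 4y3 + y4 >= 4
    y1, y2, y3, y4 >= 0

Solving the primal: x* = (2.75, 0).
  primal value c^T x* = 13.75.
Solving the dual: y* = (0, 0, 1.25, 0).
  dual value b^T y* = 13.75.
Strong duality: c^T x* = b^T y*. Confirmed.

13.75


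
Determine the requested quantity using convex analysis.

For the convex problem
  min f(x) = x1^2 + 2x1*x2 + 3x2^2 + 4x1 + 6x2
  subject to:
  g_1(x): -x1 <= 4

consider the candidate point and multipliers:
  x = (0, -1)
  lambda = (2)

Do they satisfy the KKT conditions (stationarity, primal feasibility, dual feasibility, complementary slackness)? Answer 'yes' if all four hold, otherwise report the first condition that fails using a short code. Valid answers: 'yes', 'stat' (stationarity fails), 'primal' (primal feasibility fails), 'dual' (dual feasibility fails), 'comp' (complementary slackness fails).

Gradient of f: grad f(x) = Q x + c = (2, 0)
Constraint values g_i(x) = a_i^T x - b_i:
  g_1((0, -1)) = -4
Stationarity residual: grad f(x) + sum_i lambda_i a_i = (0, 0)
  -> stationarity OK
Primal feasibility (all g_i <= 0): OK
Dual feasibility (all lambda_i >= 0): OK
Complementary slackness (lambda_i * g_i(x) = 0 for all i): FAILS

Verdict: the first failing condition is complementary_slackness -> comp.

comp


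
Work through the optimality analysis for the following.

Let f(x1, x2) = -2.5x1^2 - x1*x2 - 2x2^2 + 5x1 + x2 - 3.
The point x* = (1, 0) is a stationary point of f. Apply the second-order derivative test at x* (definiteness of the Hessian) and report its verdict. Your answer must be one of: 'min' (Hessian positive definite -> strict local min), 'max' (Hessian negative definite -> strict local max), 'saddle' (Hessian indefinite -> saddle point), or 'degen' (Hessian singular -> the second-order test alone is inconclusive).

Compute the Hessian H = grad^2 f:
  H = [[-5, -1], [-1, -4]]
Verify stationarity: grad f(x*) = H x* + g = (0, 0).
Eigenvalues of H: -5.618, -3.382.
Both eigenvalues < 0, so H is negative definite -> x* is a strict local max.

max


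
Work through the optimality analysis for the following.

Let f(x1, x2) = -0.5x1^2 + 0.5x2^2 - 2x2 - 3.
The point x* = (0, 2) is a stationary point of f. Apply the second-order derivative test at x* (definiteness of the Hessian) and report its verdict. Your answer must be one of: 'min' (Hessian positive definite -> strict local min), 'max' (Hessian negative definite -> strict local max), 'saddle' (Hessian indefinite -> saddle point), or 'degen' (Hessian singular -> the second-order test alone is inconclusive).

Compute the Hessian H = grad^2 f:
  H = [[-1, 0], [0, 1]]
Verify stationarity: grad f(x*) = H x* + g = (0, 0).
Eigenvalues of H: -1, 1.
Eigenvalues have mixed signs, so H is indefinite -> x* is a saddle point.

saddle


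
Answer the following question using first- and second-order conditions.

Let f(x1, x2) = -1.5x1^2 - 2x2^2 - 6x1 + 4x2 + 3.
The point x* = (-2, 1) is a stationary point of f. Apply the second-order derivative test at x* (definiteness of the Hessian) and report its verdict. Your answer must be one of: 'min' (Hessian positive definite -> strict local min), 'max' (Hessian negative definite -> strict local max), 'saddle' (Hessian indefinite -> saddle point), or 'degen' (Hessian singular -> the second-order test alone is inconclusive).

Compute the Hessian H = grad^2 f:
  H = [[-3, 0], [0, -4]]
Verify stationarity: grad f(x*) = H x* + g = (0, 0).
Eigenvalues of H: -4, -3.
Both eigenvalues < 0, so H is negative definite -> x* is a strict local max.

max


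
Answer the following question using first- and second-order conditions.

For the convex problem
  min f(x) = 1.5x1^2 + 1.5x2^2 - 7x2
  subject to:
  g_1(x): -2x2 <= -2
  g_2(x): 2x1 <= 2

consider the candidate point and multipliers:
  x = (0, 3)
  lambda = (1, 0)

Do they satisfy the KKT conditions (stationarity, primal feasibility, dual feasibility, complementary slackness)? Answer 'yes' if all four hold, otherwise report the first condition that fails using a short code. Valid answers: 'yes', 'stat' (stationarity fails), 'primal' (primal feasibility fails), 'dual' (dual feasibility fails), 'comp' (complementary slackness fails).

Gradient of f: grad f(x) = Q x + c = (0, 2)
Constraint values g_i(x) = a_i^T x - b_i:
  g_1((0, 3)) = -4
  g_2((0, 3)) = -2
Stationarity residual: grad f(x) + sum_i lambda_i a_i = (0, 0)
  -> stationarity OK
Primal feasibility (all g_i <= 0): OK
Dual feasibility (all lambda_i >= 0): OK
Complementary slackness (lambda_i * g_i(x) = 0 for all i): FAILS

Verdict: the first failing condition is complementary_slackness -> comp.

comp


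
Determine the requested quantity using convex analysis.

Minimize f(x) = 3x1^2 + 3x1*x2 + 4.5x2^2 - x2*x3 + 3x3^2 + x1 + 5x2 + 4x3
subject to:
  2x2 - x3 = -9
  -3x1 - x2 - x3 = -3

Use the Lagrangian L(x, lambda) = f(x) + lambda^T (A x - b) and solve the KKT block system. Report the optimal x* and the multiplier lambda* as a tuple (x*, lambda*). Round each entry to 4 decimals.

Form the Lagrangian:
  L(x, lambda) = (1/2) x^T Q x + c^T x + lambda^T (A x - b)
Stationarity (grad_x L = 0): Q x + c + A^T lambda = 0.
Primal feasibility: A x = b.

This gives the KKT block system:
  [ Q   A^T ] [ x     ]   [-c ]
  [ A    0  ] [ lambda ] = [ b ]

Solving the linear system:
  x*      = (2.0345, -4.0345, 0.931)
  lambda* = (13.2529, 0.3678)
  f(x*)   = 52.9828

x* = (2.0345, -4.0345, 0.931), lambda* = (13.2529, 0.3678)


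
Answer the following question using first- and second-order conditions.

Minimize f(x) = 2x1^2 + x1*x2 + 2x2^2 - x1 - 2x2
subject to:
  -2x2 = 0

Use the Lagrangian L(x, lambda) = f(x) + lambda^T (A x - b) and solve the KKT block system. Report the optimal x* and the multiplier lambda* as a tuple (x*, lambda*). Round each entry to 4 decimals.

Form the Lagrangian:
  L(x, lambda) = (1/2) x^T Q x + c^T x + lambda^T (A x - b)
Stationarity (grad_x L = 0): Q x + c + A^T lambda = 0.
Primal feasibility: A x = b.

This gives the KKT block system:
  [ Q   A^T ] [ x     ]   [-c ]
  [ A    0  ] [ lambda ] = [ b ]

Solving the linear system:
  x*      = (0.25, 0)
  lambda* = (-0.875)
  f(x*)   = -0.125

x* = (0.25, 0), lambda* = (-0.875)


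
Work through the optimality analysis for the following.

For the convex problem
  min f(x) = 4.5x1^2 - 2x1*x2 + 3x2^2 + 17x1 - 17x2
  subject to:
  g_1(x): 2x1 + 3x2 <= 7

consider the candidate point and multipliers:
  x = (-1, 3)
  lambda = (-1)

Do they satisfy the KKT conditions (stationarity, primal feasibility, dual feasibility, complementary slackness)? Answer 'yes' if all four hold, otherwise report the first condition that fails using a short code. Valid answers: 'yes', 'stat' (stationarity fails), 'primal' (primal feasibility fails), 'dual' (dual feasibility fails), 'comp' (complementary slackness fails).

Gradient of f: grad f(x) = Q x + c = (2, 3)
Constraint values g_i(x) = a_i^T x - b_i:
  g_1((-1, 3)) = 0
Stationarity residual: grad f(x) + sum_i lambda_i a_i = (0, 0)
  -> stationarity OK
Primal feasibility (all g_i <= 0): OK
Dual feasibility (all lambda_i >= 0): FAILS
Complementary slackness (lambda_i * g_i(x) = 0 for all i): OK

Verdict: the first failing condition is dual_feasibility -> dual.

dual


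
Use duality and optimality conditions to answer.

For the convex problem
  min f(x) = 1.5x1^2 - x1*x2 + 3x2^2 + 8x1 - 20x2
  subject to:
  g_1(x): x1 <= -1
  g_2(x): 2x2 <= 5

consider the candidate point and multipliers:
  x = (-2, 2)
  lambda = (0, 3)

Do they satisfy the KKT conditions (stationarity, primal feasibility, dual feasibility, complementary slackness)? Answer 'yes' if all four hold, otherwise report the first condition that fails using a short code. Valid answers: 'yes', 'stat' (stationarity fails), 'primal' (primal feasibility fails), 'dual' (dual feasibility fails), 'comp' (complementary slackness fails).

Gradient of f: grad f(x) = Q x + c = (0, -6)
Constraint values g_i(x) = a_i^T x - b_i:
  g_1((-2, 2)) = -1
  g_2((-2, 2)) = -1
Stationarity residual: grad f(x) + sum_i lambda_i a_i = (0, 0)
  -> stationarity OK
Primal feasibility (all g_i <= 0): OK
Dual feasibility (all lambda_i >= 0): OK
Complementary slackness (lambda_i * g_i(x) = 0 for all i): FAILS

Verdict: the first failing condition is complementary_slackness -> comp.

comp


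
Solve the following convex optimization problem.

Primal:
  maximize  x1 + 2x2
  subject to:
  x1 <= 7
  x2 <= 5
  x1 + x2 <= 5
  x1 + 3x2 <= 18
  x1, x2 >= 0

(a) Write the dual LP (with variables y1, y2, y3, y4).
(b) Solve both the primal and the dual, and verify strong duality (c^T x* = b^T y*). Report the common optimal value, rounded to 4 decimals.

The standard primal-dual pair for 'max c^T x s.t. A x <= b, x >= 0' is:
  Dual:  min b^T y  s.t.  A^T y >= c,  y >= 0.

So the dual LP is:
  minimize  7y1 + 5y2 + 5y3 + 18y4
  subject to:
    y1 + y3 + y4 >= 1
    y2 + y3 + 3y4 >= 2
    y1, y2, y3, y4 >= 0

Solving the primal: x* = (0, 5).
  primal value c^T x* = 10.
Solving the dual: y* = (0, 1, 1, 0).
  dual value b^T y* = 10.
Strong duality: c^T x* = b^T y*. Confirmed.

10


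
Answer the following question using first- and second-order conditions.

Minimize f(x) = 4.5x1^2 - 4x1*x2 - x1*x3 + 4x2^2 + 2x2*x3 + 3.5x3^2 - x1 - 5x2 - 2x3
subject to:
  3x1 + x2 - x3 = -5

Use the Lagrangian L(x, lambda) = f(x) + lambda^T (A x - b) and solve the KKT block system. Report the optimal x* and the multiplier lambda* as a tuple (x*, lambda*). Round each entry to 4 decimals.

Form the Lagrangian:
  L(x, lambda) = (1/2) x^T Q x + c^T x + lambda^T (A x - b)
Stationarity (grad_x L = 0): Q x + c + A^T lambda = 0.
Primal feasibility: A x = b.

This gives the KKT block system:
  [ Q   A^T ] [ x     ]   [-c ]
  [ A    0  ] [ lambda ] = [ b ]

Solving the linear system:
  x*      = (-1.2091, -0.6, 0.7727)
  lambda* = (3.4182)
  f(x*)   = 9.8773

x* = (-1.2091, -0.6, 0.7727), lambda* = (3.4182)


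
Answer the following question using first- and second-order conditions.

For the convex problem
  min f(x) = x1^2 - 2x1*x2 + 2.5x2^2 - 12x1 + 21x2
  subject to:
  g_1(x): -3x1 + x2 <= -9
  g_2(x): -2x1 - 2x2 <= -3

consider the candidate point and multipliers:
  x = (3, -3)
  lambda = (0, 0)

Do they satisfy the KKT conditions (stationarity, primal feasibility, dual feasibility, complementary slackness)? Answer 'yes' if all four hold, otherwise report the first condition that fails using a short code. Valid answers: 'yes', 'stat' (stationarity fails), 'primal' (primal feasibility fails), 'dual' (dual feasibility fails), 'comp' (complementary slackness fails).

Gradient of f: grad f(x) = Q x + c = (0, 0)
Constraint values g_i(x) = a_i^T x - b_i:
  g_1((3, -3)) = -3
  g_2((3, -3)) = 3
Stationarity residual: grad f(x) + sum_i lambda_i a_i = (0, 0)
  -> stationarity OK
Primal feasibility (all g_i <= 0): FAILS
Dual feasibility (all lambda_i >= 0): OK
Complementary slackness (lambda_i * g_i(x) = 0 for all i): OK

Verdict: the first failing condition is primal_feasibility -> primal.

primal


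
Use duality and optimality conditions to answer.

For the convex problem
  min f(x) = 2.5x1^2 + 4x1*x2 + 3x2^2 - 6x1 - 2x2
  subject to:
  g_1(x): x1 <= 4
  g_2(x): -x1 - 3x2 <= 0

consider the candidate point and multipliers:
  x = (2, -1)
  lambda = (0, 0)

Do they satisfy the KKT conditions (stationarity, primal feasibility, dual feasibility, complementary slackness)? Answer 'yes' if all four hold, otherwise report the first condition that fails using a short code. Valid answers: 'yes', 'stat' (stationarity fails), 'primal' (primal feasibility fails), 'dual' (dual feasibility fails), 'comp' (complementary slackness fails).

Gradient of f: grad f(x) = Q x + c = (0, 0)
Constraint values g_i(x) = a_i^T x - b_i:
  g_1((2, -1)) = -2
  g_2((2, -1)) = 1
Stationarity residual: grad f(x) + sum_i lambda_i a_i = (0, 0)
  -> stationarity OK
Primal feasibility (all g_i <= 0): FAILS
Dual feasibility (all lambda_i >= 0): OK
Complementary slackness (lambda_i * g_i(x) = 0 for all i): OK

Verdict: the first failing condition is primal_feasibility -> primal.

primal


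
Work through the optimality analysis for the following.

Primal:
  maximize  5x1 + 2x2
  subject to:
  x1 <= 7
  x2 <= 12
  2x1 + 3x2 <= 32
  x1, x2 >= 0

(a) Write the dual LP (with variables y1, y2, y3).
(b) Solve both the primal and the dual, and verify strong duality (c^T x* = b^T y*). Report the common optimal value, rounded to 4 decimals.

The standard primal-dual pair for 'max c^T x s.t. A x <= b, x >= 0' is:
  Dual:  min b^T y  s.t.  A^T y >= c,  y >= 0.

So the dual LP is:
  minimize  7y1 + 12y2 + 32y3
  subject to:
    y1 + 2y3 >= 5
    y2 + 3y3 >= 2
    y1, y2, y3 >= 0

Solving the primal: x* = (7, 6).
  primal value c^T x* = 47.
Solving the dual: y* = (3.6667, 0, 0.6667).
  dual value b^T y* = 47.
Strong duality: c^T x* = b^T y*. Confirmed.

47


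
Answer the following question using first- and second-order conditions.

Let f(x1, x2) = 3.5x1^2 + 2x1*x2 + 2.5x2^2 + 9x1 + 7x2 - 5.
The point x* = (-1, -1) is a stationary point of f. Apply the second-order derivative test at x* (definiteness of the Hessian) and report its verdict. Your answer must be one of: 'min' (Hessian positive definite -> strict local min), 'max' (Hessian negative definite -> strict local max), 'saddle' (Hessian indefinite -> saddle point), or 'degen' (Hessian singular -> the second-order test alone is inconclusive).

Compute the Hessian H = grad^2 f:
  H = [[7, 2], [2, 5]]
Verify stationarity: grad f(x*) = H x* + g = (0, 0).
Eigenvalues of H: 3.7639, 8.2361.
Both eigenvalues > 0, so H is positive definite -> x* is a strict local min.

min


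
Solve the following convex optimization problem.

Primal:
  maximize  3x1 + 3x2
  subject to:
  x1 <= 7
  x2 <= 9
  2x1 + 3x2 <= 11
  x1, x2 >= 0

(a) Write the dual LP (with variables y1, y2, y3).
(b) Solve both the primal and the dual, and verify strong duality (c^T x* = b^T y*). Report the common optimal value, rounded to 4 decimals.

The standard primal-dual pair for 'max c^T x s.t. A x <= b, x >= 0' is:
  Dual:  min b^T y  s.t.  A^T y >= c,  y >= 0.

So the dual LP is:
  minimize  7y1 + 9y2 + 11y3
  subject to:
    y1 + 2y3 >= 3
    y2 + 3y3 >= 3
    y1, y2, y3 >= 0

Solving the primal: x* = (5.5, 0).
  primal value c^T x* = 16.5.
Solving the dual: y* = (0, 0, 1.5).
  dual value b^T y* = 16.5.
Strong duality: c^T x* = b^T y*. Confirmed.

16.5


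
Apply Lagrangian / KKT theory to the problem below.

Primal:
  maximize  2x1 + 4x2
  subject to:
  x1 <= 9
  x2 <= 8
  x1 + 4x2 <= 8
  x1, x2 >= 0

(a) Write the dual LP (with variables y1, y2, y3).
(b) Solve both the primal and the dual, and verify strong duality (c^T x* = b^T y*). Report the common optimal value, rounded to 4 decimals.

The standard primal-dual pair for 'max c^T x s.t. A x <= b, x >= 0' is:
  Dual:  min b^T y  s.t.  A^T y >= c,  y >= 0.

So the dual LP is:
  minimize  9y1 + 8y2 + 8y3
  subject to:
    y1 + y3 >= 2
    y2 + 4y3 >= 4
    y1, y2, y3 >= 0

Solving the primal: x* = (8, 0).
  primal value c^T x* = 16.
Solving the dual: y* = (0, 0, 2).
  dual value b^T y* = 16.
Strong duality: c^T x* = b^T y*. Confirmed.

16


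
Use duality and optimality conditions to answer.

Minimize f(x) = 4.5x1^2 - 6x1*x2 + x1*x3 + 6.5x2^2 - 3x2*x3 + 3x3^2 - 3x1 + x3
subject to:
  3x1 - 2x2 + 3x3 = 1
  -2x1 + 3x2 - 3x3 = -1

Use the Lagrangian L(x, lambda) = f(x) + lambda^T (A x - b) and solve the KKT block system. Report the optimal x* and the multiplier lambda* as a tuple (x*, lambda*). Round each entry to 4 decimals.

Form the Lagrangian:
  L(x, lambda) = (1/2) x^T Q x + c^T x + lambda^T (A x - b)
Stationarity (grad_x L = 0): Q x + c + A^T lambda = 0.
Primal feasibility: A x = b.

This gives the KKT block system:
  [ Q   A^T ] [ x     ]   [-c ]
  [ A    0  ] [ lambda ] = [ b ]

Solving the linear system:
  x*      = (0.1786, -0.1786, 0.0357)
  lambda* = (1.5714, 2.2143)
  f(x*)   = 0.0714

x* = (0.1786, -0.1786, 0.0357), lambda* = (1.5714, 2.2143)


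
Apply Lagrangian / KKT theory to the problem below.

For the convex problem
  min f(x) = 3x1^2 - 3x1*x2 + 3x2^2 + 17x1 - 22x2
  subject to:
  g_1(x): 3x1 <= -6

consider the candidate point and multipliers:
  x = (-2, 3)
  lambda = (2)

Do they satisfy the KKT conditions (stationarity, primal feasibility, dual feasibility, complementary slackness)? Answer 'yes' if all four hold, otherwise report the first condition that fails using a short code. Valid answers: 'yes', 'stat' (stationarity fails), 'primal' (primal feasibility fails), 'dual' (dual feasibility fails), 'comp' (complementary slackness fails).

Gradient of f: grad f(x) = Q x + c = (-4, 2)
Constraint values g_i(x) = a_i^T x - b_i:
  g_1((-2, 3)) = 0
Stationarity residual: grad f(x) + sum_i lambda_i a_i = (2, 2)
  -> stationarity FAILS
Primal feasibility (all g_i <= 0): OK
Dual feasibility (all lambda_i >= 0): OK
Complementary slackness (lambda_i * g_i(x) = 0 for all i): OK

Verdict: the first failing condition is stationarity -> stat.

stat


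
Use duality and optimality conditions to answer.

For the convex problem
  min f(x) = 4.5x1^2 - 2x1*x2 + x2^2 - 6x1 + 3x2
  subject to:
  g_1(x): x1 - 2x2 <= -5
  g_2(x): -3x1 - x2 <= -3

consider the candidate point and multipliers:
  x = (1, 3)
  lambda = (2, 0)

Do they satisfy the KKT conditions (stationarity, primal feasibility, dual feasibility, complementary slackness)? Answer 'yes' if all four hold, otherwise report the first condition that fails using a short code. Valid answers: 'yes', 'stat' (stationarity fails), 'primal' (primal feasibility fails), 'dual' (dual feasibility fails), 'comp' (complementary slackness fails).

Gradient of f: grad f(x) = Q x + c = (-3, 7)
Constraint values g_i(x) = a_i^T x - b_i:
  g_1((1, 3)) = 0
  g_2((1, 3)) = -3
Stationarity residual: grad f(x) + sum_i lambda_i a_i = (-1, 3)
  -> stationarity FAILS
Primal feasibility (all g_i <= 0): OK
Dual feasibility (all lambda_i >= 0): OK
Complementary slackness (lambda_i * g_i(x) = 0 for all i): OK

Verdict: the first failing condition is stationarity -> stat.

stat


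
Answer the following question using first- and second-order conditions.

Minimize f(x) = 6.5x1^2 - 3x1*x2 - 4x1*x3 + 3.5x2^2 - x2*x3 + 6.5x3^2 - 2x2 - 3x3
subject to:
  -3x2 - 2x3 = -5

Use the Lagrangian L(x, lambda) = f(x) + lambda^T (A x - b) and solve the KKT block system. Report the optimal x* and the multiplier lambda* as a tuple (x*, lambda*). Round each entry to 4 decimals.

Form the Lagrangian:
  L(x, lambda) = (1/2) x^T Q x + c^T x + lambda^T (A x - b)
Stationarity (grad_x L = 0): Q x + c + A^T lambda = 0.
Primal feasibility: A x = b.

This gives the KKT block system:
  [ Q   A^T ] [ x     ]   [-c ]
  [ A    0  ] [ lambda ] = [ b ]

Solving the linear system:
  x*      = (0.4913, 1.2045, 0.6933)
  lambda* = (1.4214)
  f(x*)   = 1.3092

x* = (0.4913, 1.2045, 0.6933), lambda* = (1.4214)


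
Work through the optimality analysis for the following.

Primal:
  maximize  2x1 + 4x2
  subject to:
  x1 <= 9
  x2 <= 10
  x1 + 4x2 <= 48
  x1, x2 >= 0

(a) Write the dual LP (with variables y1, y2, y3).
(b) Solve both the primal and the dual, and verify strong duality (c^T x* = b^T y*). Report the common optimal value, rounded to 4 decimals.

The standard primal-dual pair for 'max c^T x s.t. A x <= b, x >= 0' is:
  Dual:  min b^T y  s.t.  A^T y >= c,  y >= 0.

So the dual LP is:
  minimize  9y1 + 10y2 + 48y3
  subject to:
    y1 + y3 >= 2
    y2 + 4y3 >= 4
    y1, y2, y3 >= 0

Solving the primal: x* = (9, 9.75).
  primal value c^T x* = 57.
Solving the dual: y* = (1, 0, 1).
  dual value b^T y* = 57.
Strong duality: c^T x* = b^T y*. Confirmed.

57


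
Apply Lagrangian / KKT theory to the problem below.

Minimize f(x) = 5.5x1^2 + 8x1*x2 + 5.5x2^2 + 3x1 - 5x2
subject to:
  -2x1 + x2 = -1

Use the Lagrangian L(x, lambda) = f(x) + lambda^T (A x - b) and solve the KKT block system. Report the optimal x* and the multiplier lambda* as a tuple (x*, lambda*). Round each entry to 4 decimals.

Form the Lagrangian:
  L(x, lambda) = (1/2) x^T Q x + c^T x + lambda^T (A x - b)
Stationarity (grad_x L = 0): Q x + c + A^T lambda = 0.
Primal feasibility: A x = b.

This gives the KKT block system:
  [ Q   A^T ] [ x     ]   [-c ]
  [ A    0  ] [ lambda ] = [ b ]

Solving the linear system:
  x*      = (0.4253, -0.1494)
  lambda* = (3.2414)
  f(x*)   = 2.6322

x* = (0.4253, -0.1494), lambda* = (3.2414)


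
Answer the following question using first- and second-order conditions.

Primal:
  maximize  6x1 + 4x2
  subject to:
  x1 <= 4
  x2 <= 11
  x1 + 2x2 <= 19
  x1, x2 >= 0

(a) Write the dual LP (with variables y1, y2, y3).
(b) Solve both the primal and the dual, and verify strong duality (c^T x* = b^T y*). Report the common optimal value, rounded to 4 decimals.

The standard primal-dual pair for 'max c^T x s.t. A x <= b, x >= 0' is:
  Dual:  min b^T y  s.t.  A^T y >= c,  y >= 0.

So the dual LP is:
  minimize  4y1 + 11y2 + 19y3
  subject to:
    y1 + y3 >= 6
    y2 + 2y3 >= 4
    y1, y2, y3 >= 0

Solving the primal: x* = (4, 7.5).
  primal value c^T x* = 54.
Solving the dual: y* = (4, 0, 2).
  dual value b^T y* = 54.
Strong duality: c^T x* = b^T y*. Confirmed.

54


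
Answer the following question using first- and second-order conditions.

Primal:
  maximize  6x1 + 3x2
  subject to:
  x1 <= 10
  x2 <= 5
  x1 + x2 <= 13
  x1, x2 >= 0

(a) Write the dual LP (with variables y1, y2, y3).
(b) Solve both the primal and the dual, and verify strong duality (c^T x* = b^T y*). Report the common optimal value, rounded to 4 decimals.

The standard primal-dual pair for 'max c^T x s.t. A x <= b, x >= 0' is:
  Dual:  min b^T y  s.t.  A^T y >= c,  y >= 0.

So the dual LP is:
  minimize  10y1 + 5y2 + 13y3
  subject to:
    y1 + y3 >= 6
    y2 + y3 >= 3
    y1, y2, y3 >= 0

Solving the primal: x* = (10, 3).
  primal value c^T x* = 69.
Solving the dual: y* = (3, 0, 3).
  dual value b^T y* = 69.
Strong duality: c^T x* = b^T y*. Confirmed.

69


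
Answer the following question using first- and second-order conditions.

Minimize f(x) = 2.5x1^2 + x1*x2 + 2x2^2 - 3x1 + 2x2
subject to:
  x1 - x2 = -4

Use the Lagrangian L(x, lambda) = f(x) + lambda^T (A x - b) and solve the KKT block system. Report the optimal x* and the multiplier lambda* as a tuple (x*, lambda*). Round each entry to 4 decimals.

Form the Lagrangian:
  L(x, lambda) = (1/2) x^T Q x + c^T x + lambda^T (A x - b)
Stationarity (grad_x L = 0): Q x + c + A^T lambda = 0.
Primal feasibility: A x = b.

This gives the KKT block system:
  [ Q   A^T ] [ x     ]   [-c ]
  [ A    0  ] [ lambda ] = [ b ]

Solving the linear system:
  x*      = (-1.7273, 2.2727)
  lambda* = (9.3636)
  f(x*)   = 23.5909

x* = (-1.7273, 2.2727), lambda* = (9.3636)
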